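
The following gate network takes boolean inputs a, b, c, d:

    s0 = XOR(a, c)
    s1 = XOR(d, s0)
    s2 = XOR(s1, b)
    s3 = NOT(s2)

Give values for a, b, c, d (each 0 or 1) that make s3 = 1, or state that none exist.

a=0, b=1, c=0, d=1

s3 = NOT(s2) must be 1, so s2 = 0.
s2 = XOR(s1, b) must be 0, so s1 and b are equal.
Check with a=0, b=1, c=0, d=1:
s0 = XOR(a, c) = XOR(0, 0) = 0
s1 = XOR(d, s0) = XOR(1, 0) = 1
s2 = XOR(s1, b) = XOR(1, 1) = 0
s3 = NOT(s2) = NOT 0 = 1
So s3 = 1 as required.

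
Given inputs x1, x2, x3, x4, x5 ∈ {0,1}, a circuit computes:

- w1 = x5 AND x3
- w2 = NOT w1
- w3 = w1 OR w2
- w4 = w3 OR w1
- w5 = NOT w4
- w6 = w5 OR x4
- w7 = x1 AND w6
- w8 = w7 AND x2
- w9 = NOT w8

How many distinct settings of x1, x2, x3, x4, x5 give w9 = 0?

4

w9 = NOT w8 must be 0, so w8 = 1.
Enumerating the 32 input combinations, 4 give w9 = 0 and 28 give w9 = 1.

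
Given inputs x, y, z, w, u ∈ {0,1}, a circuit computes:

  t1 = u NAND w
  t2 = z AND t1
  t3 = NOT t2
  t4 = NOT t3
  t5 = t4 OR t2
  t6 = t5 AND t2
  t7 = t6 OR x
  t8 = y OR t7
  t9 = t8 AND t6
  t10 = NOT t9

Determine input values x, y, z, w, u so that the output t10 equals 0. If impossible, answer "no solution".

t10 = NOT t9 must be 0, so t9 = 1.
Check with x=1, y=0, z=1, w=1, u=0:
t1 = u NAND w = 0 NAND 1 = 1
t2 = z AND t1 = 1 AND 1 = 1
t3 = NOT t2 = NOT 1 = 0
t4 = NOT t3 = NOT 0 = 1
t5 = t4 OR t2 = 1 OR 1 = 1
t6 = t5 AND t2 = 1 AND 1 = 1
t7 = t6 OR x = 1 OR 1 = 1
t8 = y OR t7 = 0 OR 1 = 1
t9 = t8 AND t6 = 1 AND 1 = 1
t10 = NOT t9 = NOT 1 = 0
So t10 = 0 as required.

x=1, y=0, z=1, w=1, u=0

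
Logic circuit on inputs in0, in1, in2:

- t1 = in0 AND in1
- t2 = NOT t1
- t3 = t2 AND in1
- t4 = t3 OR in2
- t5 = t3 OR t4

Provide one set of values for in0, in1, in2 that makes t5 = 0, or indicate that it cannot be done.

in0=1 in1=0 in2=0

t5 = t3 OR t4 must be 0, so both t3 = 0 and t4 = 0.
Check with in0=1 in1=0 in2=0:
t1 = in0 AND in1 = 1 AND 0 = 0
t2 = NOT t1 = NOT 0 = 1
t3 = t2 AND in1 = 1 AND 0 = 0
t4 = t3 OR in2 = 0 OR 0 = 0
t5 = t3 OR t4 = 0 OR 0 = 0
So t5 = 0 as required.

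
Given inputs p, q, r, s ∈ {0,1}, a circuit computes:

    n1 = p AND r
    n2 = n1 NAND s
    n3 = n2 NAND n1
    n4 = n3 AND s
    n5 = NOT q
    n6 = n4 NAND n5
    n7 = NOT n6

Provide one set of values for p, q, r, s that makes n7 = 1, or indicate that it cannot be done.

p=0 q=0 r=0 s=1

n7 = NOT n6 must be 1, so n6 = 0.
n6 = n4 NAND n5 must be 0, so both n4 = 1 and n5 = 1.
Check with p=0 q=0 r=0 s=1:
n1 = p AND r = 0 AND 0 = 0
n2 = n1 NAND s = 0 NAND 1 = 1
n3 = n2 NAND n1 = 1 NAND 0 = 1
n4 = n3 AND s = 1 AND 1 = 1
n5 = NOT q = NOT 0 = 1
n6 = n4 NAND n5 = 1 NAND 1 = 0
n7 = NOT n6 = NOT 0 = 1
So n7 = 1 as required.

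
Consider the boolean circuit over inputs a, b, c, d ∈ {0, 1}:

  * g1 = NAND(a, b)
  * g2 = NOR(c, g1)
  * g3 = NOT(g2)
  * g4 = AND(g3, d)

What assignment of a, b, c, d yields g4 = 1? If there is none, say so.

g4 = AND(g3, d) must be 1, so both g3 = 1 and d = 1.
g3 = NOT(g2) must be 1, so g2 = 0.
Check with a=0 b=0 c=1 d=1:
g1 = NAND(a, b) = NAND(0, 0) = 1
g2 = NOR(c, g1) = NOR(1, 1) = 0
g3 = NOT(g2) = NOT 0 = 1
g4 = AND(g3, d) = AND(1, 1) = 1
So g4 = 1 as required.

a=0 b=0 c=1 d=1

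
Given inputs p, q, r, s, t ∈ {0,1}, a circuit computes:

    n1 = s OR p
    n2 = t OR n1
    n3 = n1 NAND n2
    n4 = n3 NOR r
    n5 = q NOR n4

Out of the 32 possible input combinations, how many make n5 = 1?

10

n5 = q NOR n4 must be 1, so both q = 0 and n4 = 0.
Enumerating the 32 input combinations, 10 give n5 = 1 and 22 give n5 = 0.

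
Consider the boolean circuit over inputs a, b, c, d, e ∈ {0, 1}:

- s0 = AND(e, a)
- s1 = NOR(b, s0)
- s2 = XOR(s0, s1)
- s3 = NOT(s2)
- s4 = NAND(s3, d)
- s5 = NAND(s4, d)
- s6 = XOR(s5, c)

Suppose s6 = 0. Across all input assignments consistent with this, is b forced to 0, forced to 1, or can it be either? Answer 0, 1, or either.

either

Both values of b occur among assignments with s6 = 0:
  b=0: a=0, b=0, c=0, d=1, e=0
  b=1: a=0, b=1, c=1, d=0, e=0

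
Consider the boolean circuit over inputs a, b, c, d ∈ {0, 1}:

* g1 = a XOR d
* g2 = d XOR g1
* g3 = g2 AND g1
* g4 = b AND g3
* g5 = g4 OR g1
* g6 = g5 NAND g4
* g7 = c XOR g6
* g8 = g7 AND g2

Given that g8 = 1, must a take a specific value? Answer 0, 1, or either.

g8 = g7 AND g2 must be 1, so both g7 = 1 and g2 = 1.
g7 = c XOR g6 must be 1, so c and g6 differ.
Every assignment with g8 = 1 has a = 1; there are 4 such assignment(s).
  a=1, b=0, c=0, d=0
  a=1, b=0, c=0, d=1
  a=1, b=1, c=0, d=1
  a=1, b=1, c=1, d=0

1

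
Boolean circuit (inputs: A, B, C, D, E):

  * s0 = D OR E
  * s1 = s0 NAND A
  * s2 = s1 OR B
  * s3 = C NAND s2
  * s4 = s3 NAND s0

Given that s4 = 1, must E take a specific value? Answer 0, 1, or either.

either

Both values of E occur among assignments with s4 = 1:
  E=0: A=0, B=0, C=0, D=0, E=0
  E=1: A=0, B=0, C=1, D=0, E=1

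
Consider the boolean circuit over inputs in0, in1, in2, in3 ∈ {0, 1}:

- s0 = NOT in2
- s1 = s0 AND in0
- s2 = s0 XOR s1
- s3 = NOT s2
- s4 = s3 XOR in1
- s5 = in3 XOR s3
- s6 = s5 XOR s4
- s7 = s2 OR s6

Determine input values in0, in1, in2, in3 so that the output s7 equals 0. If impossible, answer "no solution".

s7 = s2 OR s6 must be 0, so both s2 = 0 and s6 = 0.
s2 = s0 XOR s1 must be 0, so s0 and s1 are equal.
Check with in0=1, in1=0, in2=0, in3=0:
s0 = NOT in2 = NOT 0 = 1
s1 = s0 AND in0 = 1 AND 1 = 1
s2 = s0 XOR s1 = 1 XOR 1 = 0
s3 = NOT s2 = NOT 0 = 1
s4 = s3 XOR in1 = 1 XOR 0 = 1
s5 = in3 XOR s3 = 0 XOR 1 = 1
s6 = s5 XOR s4 = 1 XOR 1 = 0
s7 = s2 OR s6 = 0 OR 0 = 0
So s7 = 0 as required.

in0=1, in1=0, in2=0, in3=0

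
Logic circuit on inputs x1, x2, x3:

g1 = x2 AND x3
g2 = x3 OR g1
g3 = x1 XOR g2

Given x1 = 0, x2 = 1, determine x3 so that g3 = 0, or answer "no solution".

x3=0

g3 = x1 XOR g2 must be 0, so x1 and g2 are equal.
Check with x1 = 0, x2 = 1 and x3=0:
g1 = x2 AND x3 = 1 AND 0 = 0
g2 = x3 OR g1 = 0 OR 0 = 0
g3 = x1 XOR g2 = 0 XOR 0 = 0
So g3 = 0.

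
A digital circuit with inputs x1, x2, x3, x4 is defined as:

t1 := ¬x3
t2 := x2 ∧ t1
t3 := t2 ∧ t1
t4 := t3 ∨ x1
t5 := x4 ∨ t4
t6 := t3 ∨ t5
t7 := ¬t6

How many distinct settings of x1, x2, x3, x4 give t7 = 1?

3

t7 = ¬t6 must be 1, so t6 = 0.
Satisfying assignments:
  x1=0, x2=0, x3=0, x4=0
  x1=0, x2=0, x3=1, x4=0
  x1=0, x2=1, x3=1, x4=0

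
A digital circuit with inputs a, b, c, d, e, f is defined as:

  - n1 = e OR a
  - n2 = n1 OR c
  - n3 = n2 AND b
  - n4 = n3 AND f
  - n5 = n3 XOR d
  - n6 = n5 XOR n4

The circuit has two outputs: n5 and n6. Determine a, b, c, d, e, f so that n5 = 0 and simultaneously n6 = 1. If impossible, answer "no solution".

a=0, b=1, c=0, d=1, e=1, f=1

Check with a=0, b=1, c=0, d=1, e=1, f=1:
n1 = e OR a = 1 OR 0 = 1
n2 = n1 OR c = 1 OR 0 = 1
n3 = n2 AND b = 1 AND 1 = 1
n4 = n3 AND f = 1 AND 1 = 1
n5 = n3 XOR d = 1 XOR 1 = 0
n6 = n5 XOR n4 = 0 XOR 1 = 1
So n5 = 0 and n6 = 1.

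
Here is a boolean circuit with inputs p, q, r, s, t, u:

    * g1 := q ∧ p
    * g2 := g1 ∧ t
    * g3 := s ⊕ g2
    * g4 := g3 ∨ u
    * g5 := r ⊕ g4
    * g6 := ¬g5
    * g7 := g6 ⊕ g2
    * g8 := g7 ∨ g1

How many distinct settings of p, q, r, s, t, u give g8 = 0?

24

g8 = g7 ∨ g1 must be 0, so both g7 = 0 and g1 = 0.
g7 = g6 ⊕ g2 must be 0, so g6 and g2 are equal.
Enumerating the 64 input combinations, 24 give g8 = 0 and 40 give g8 = 1.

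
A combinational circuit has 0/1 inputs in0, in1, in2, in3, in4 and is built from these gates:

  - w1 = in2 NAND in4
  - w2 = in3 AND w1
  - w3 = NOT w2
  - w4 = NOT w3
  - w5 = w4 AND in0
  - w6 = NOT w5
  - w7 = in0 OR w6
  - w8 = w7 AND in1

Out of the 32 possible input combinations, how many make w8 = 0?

16

w8 = w7 AND in1 must be 0, so at least one of w7, in1 is 0.
Enumerating the 32 input combinations, 16 give w8 = 0 and 16 give w8 = 1.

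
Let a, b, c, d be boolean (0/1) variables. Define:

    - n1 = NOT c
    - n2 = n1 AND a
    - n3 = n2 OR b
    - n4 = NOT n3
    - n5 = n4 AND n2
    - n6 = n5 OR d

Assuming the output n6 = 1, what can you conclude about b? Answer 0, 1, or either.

Both values of b occur among assignments with n6 = 1:
  b=0: a=0, b=0, c=0, d=1
  b=1: a=0, b=1, c=0, d=1

either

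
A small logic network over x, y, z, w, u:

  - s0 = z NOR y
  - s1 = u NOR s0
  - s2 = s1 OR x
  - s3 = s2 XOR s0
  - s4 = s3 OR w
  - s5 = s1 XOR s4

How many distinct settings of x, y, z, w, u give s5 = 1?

s5 = s1 XOR s4 must be 1, so s1 and s4 differ.
Enumerating the 32 input combinations, 15 give s5 = 1 and 17 give s5 = 0.

15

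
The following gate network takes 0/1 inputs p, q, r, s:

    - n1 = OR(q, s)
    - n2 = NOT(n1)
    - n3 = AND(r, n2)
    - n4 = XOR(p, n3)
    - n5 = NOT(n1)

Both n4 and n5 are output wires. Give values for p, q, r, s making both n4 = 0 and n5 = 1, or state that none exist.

Check with p=0, q=0, r=0, s=0:
n1 = OR(q, s) = OR(0, 0) = 0
n2 = NOT(n1) = NOT 0 = 1
n3 = AND(r, n2) = AND(0, 1) = 0
n4 = XOR(p, n3) = XOR(0, 0) = 0
n5 = NOT(n1) = NOT 0 = 1
So n4 = 0 and n5 = 1.

p=0, q=0, r=0, s=0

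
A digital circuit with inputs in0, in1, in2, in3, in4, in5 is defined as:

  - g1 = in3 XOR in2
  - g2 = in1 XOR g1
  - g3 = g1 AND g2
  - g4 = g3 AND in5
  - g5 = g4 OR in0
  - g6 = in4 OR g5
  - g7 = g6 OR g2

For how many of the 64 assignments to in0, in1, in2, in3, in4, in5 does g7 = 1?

g7 = g6 OR g2 must be 1, so at least one of g6, g2 is 1.
Enumerating the 64 input combinations, 56 give g7 = 1 and 8 give g7 = 0.

56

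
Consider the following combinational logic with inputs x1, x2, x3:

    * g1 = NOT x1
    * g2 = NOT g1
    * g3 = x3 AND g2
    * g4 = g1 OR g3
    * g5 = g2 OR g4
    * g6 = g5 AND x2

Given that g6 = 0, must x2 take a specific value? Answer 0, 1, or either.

0

g6 = g5 AND x2 must be 0, so at least one of g5, x2 is 0.
Every assignment with g6 = 0 has x2 = 0; there are 4 such assignment(s).
  x1=0, x2=0, x3=0
  x1=0, x2=0, x3=1
  x1=1, x2=0, x3=0
  x1=1, x2=0, x3=1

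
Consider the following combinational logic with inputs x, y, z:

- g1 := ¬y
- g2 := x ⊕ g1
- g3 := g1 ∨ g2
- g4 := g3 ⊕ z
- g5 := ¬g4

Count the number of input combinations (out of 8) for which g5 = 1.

4

g5 = ¬g4 must be 1, so g4 = 0.
Satisfying assignments:
  x=0, y=0, z=1
  x=0, y=1, z=0
  x=1, y=0, z=1
  x=1, y=1, z=1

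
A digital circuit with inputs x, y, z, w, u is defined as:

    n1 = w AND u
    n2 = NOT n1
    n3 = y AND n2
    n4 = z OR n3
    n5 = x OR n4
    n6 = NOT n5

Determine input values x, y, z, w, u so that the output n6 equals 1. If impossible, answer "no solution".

n6 = NOT n5 must be 1, so n5 = 0.
n5 = x OR n4 must be 0, so both x = 0 and n4 = 0.
Check with x=0, y=1, z=0, w=1, u=1:
n1 = w AND u = 1 AND 1 = 1
n2 = NOT n1 = NOT 1 = 0
n3 = y AND n2 = 1 AND 0 = 0
n4 = z OR n3 = 0 OR 0 = 0
n5 = x OR n4 = 0 OR 0 = 0
n6 = NOT n5 = NOT 0 = 1
So n6 = 1 as required.

x=0, y=1, z=0, w=1, u=1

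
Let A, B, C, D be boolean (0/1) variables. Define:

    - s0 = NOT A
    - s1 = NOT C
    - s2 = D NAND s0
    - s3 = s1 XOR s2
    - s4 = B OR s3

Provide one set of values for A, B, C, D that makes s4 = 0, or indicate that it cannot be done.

A=1, B=0, C=0, D=0

s4 = B OR s3 must be 0, so both B = 0 and s3 = 0.
s3 = s1 XOR s2 must be 0, so s1 and s2 are equal.
Check with A=1, B=0, C=0, D=0:
s0 = NOT A = NOT 1 = 0
s1 = NOT C = NOT 0 = 1
s2 = D NAND s0 = 0 NAND 0 = 1
s3 = s1 XOR s2 = 1 XOR 1 = 0
s4 = B OR s3 = 0 OR 0 = 0
So s4 = 0 as required.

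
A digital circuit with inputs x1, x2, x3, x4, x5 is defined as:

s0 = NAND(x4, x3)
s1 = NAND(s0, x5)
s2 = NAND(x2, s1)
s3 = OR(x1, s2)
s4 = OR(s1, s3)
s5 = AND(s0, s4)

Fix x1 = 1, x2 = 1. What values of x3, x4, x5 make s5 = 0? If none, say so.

x3=1, x4=1, x5=1

s5 = AND(s0, s4) must be 0, so at least one of s0, s4 is 0.
Check with x1 = 1, x2 = 1 and x3=1, x4=1, x5=1:
s0 = NAND(x4, x3) = NAND(1, 1) = 0
s1 = NAND(s0, x5) = NAND(0, 1) = 1
s2 = NAND(x2, s1) = NAND(1, 1) = 0
s3 = OR(x1, s2) = OR(1, 0) = 1
s4 = OR(s1, s3) = OR(1, 1) = 1
s5 = AND(s0, s4) = AND(0, 1) = 0
So s5 = 0.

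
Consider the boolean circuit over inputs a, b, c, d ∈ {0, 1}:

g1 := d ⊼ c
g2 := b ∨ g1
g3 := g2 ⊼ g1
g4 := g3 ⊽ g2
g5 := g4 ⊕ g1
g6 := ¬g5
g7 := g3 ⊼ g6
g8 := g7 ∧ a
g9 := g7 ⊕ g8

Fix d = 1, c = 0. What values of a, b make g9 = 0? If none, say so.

a=1, b=0

Check with d = 1, c = 0 and a=1, b=0:
g1 = d ⊼ c = 1 ⊼ 0 = 1
g2 = b ∨ g1 = 0 ∨ 1 = 1
g3 = g2 ⊼ g1 = 1 ⊼ 1 = 0
g4 = g3 ⊽ g2 = 0 ⊽ 1 = 0
g5 = g4 ⊕ g1 = 0 ⊕ 1 = 1
g6 = ¬g5 = ¬1 = 0
g7 = g3 ⊼ g6 = 0 ⊼ 0 = 1
g8 = g7 ∧ a = 1 ∧ 1 = 1
g9 = g7 ⊕ g8 = 1 ⊕ 1 = 0
So g9 = 0.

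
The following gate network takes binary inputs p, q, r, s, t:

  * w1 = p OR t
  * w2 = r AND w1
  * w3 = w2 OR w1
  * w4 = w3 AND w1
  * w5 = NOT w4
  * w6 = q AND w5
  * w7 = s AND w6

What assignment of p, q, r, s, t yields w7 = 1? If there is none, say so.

p=0 q=1 r=1 s=1 t=0

w7 = s AND w6 must be 1, so both s = 1 and w6 = 1.
w6 = q AND w5 must be 1, so both q = 1 and w5 = 1.
w5 = NOT w4 must be 1, so w4 = 0.
Check with p=0 q=1 r=1 s=1 t=0:
w1 = p OR t = 0 OR 0 = 0
w2 = r AND w1 = 1 AND 0 = 0
w3 = w2 OR w1 = 0 OR 0 = 0
w4 = w3 AND w1 = 0 AND 0 = 0
w5 = NOT w4 = NOT 0 = 1
w6 = q AND w5 = 1 AND 1 = 1
w7 = s AND w6 = 1 AND 1 = 1
So w7 = 1 as required.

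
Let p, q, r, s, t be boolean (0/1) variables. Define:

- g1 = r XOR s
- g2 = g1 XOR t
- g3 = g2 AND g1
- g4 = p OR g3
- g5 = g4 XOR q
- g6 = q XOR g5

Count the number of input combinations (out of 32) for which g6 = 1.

20

g6 = q XOR g5 must be 1, so q and g5 differ.
Enumerating the 32 input combinations, 20 give g6 = 1 and 12 give g6 = 0.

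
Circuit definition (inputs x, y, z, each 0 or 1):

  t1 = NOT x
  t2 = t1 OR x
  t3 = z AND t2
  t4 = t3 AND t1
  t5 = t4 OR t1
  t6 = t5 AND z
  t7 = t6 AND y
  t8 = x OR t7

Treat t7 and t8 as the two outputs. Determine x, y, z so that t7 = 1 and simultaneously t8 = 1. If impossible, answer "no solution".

Check with x=0, y=1, z=1:
t1 = NOT x = NOT 0 = 1
t2 = t1 OR x = 1 OR 0 = 1
t3 = z AND t2 = 1 AND 1 = 1
t4 = t3 AND t1 = 1 AND 1 = 1
t5 = t4 OR t1 = 1 OR 1 = 1
t6 = t5 AND z = 1 AND 1 = 1
t7 = t6 AND y = 1 AND 1 = 1
t8 = x OR t7 = 0 OR 1 = 1
So t7 = 1 and t8 = 1.

x=0, y=1, z=1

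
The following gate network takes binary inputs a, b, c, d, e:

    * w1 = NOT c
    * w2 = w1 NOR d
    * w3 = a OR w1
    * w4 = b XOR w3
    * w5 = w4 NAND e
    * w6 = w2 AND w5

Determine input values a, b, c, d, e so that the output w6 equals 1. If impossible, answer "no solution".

a=1, b=1, c=1, d=0, e=0

w6 = w2 AND w5 must be 1, so both w2 = 1 and w5 = 1.
Check with a=1, b=1, c=1, d=0, e=0:
w1 = NOT c = NOT 1 = 0
w2 = w1 NOR d = 0 NOR 0 = 1
w3 = a OR w1 = 1 OR 0 = 1
w4 = b XOR w3 = 1 XOR 1 = 0
w5 = w4 NAND e = 0 NAND 0 = 1
w6 = w2 AND w5 = 1 AND 1 = 1
So w6 = 1 as required.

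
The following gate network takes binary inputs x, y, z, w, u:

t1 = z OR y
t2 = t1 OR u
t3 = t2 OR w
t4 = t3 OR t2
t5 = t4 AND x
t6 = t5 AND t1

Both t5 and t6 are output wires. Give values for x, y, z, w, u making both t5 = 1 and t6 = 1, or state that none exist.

x=1, y=1, z=0, w=0, u=1

Check with x=1, y=1, z=0, w=0, u=1:
t1 = z OR y = 0 OR 1 = 1
t2 = t1 OR u = 1 OR 1 = 1
t3 = t2 OR w = 1 OR 0 = 1
t4 = t3 OR t2 = 1 OR 1 = 1
t5 = t4 AND x = 1 AND 1 = 1
t6 = t5 AND t1 = 1 AND 1 = 1
So t5 = 1 and t6 = 1.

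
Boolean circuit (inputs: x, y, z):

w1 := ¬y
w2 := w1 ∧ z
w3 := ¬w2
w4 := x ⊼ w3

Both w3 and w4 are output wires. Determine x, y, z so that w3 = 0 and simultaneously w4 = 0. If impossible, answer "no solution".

Across all 8 input combinations, none give both w3 = 0 and w4 = 0.

no solution exists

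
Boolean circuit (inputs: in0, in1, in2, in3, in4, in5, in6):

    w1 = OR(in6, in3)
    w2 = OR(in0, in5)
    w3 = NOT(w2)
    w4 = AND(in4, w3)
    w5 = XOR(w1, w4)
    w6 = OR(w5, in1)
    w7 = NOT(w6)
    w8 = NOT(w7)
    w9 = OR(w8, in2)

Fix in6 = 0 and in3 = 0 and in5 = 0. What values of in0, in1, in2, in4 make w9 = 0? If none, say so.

in0=0, in1=0, in2=0, in4=0

w9 = OR(w8, in2) must be 0, so both w8 = 0 and in2 = 0.
w8 = NOT(w7) must be 0, so w7 = 1.
Check with in6 = 0 and in3 = 0 and in5 = 0 and in0=0, in1=0, in2=0, in4=0:
w1 = OR(in6, in3) = OR(0, 0) = 0
w2 = OR(in0, in5) = OR(0, 0) = 0
w3 = NOT(w2) = NOT 0 = 1
w4 = AND(in4, w3) = AND(0, 1) = 0
w5 = XOR(w1, w4) = XOR(0, 0) = 0
w6 = OR(w5, in1) = OR(0, 0) = 0
w7 = NOT(w6) = NOT 0 = 1
w8 = NOT(w7) = NOT 1 = 0
w9 = OR(w8, in2) = OR(0, 0) = 0
So w9 = 0.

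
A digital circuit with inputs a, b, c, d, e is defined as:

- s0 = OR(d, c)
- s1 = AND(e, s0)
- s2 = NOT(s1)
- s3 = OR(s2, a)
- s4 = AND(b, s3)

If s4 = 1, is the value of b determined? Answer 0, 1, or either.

1

s4 = AND(b, s3) must be 1, so both b = 1 and s3 = 1.
s3 = OR(s2, a) must be 1, so at least one of s2, a is 1.
Every assignment with s4 = 1 has b = 1; there are 13 such assignment(s).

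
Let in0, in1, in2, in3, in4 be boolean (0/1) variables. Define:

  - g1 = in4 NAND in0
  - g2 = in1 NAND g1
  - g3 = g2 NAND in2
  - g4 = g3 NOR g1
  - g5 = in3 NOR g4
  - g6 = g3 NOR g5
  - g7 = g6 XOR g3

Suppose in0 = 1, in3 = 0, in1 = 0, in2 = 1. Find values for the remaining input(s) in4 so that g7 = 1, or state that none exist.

in4=1

Check with in0 = 1, in3 = 0, in1 = 0, in2 = 1 and in4=1:
g1 = in4 NAND in0 = 1 NAND 1 = 0
g2 = in1 NAND g1 = 0 NAND 0 = 1
g3 = g2 NAND in2 = 1 NAND 1 = 0
g4 = g3 NOR g1 = 0 NOR 0 = 1
g5 = in3 NOR g4 = 0 NOR 1 = 0
g6 = g3 NOR g5 = 0 NOR 0 = 1
g7 = g6 XOR g3 = 1 XOR 0 = 1
So g7 = 1.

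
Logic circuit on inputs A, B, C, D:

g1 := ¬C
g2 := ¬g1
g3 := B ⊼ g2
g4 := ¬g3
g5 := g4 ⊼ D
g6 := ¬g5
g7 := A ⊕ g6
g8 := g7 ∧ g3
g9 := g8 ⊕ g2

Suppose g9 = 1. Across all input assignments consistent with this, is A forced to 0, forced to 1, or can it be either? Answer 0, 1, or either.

Both values of A occur among assignments with g9 = 1:
  A=0: A=0, B=0, C=1, D=0
  A=1: A=1, B=0, C=0, D=0

either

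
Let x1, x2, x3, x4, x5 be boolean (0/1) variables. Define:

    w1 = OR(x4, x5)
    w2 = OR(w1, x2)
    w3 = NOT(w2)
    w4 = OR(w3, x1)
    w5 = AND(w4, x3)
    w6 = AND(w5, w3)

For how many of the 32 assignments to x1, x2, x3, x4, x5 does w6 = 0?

30

w6 = AND(w5, w3) must be 0, so at least one of w5, w3 is 0.
Enumerating the 32 input combinations, 30 give w6 = 0 and 2 give w6 = 1.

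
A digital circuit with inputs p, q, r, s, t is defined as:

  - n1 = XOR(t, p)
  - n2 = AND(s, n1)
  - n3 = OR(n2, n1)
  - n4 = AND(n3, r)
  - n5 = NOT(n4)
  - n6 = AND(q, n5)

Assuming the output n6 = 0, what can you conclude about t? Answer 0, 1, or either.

either

Both values of t occur among assignments with n6 = 0:
  t=0: p=0, q=0, r=0, s=0, t=0
  t=1: p=0, q=0, r=0, s=0, t=1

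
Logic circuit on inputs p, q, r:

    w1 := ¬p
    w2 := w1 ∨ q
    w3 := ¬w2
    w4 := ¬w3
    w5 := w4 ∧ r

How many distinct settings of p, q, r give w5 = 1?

3

w5 = w4 ∧ r must be 1, so both w4 = 1 and r = 1.
w4 = ¬w3 must be 1, so w3 = 0.
Enumerating the 8 input combinations, 3 give w5 = 1 and 5 give w5 = 0.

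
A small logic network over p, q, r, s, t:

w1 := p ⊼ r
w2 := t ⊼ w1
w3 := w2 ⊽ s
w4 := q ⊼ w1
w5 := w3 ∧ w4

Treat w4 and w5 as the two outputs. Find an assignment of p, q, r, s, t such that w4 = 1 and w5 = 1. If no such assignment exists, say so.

Check with p=0, q=0, r=1, s=0, t=1:
w1 = p ⊼ r = 0 ⊼ 1 = 1
w2 = t ⊼ w1 = 1 ⊼ 1 = 0
w3 = w2 ⊽ s = 0 ⊽ 0 = 1
w4 = q ⊼ w1 = 0 ⊼ 1 = 1
w5 = w3 ∧ w4 = 1 ∧ 1 = 1
So w4 = 1 and w5 = 1.

p=0, q=0, r=1, s=0, t=1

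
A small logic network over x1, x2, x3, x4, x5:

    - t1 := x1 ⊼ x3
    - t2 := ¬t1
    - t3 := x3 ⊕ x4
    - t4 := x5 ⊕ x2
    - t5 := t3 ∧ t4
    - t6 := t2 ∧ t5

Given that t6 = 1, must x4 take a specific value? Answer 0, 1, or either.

0

t6 = t2 ∧ t5 must be 1, so both t2 = 1 and t5 = 1.
t2 = ¬t1 must be 1, so t1 = 0.
Every assignment with t6 = 1 has x4 = 0; there are 2 such assignment(s).
  x1=1, x2=0, x3=1, x4=0, x5=1
  x1=1, x2=1, x3=1, x4=0, x5=0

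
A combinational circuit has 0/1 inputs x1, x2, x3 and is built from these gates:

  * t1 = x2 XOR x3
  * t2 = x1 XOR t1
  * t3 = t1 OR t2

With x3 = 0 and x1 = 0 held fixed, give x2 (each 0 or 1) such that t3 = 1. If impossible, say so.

x2=1

Check with x3 = 0 and x1 = 0 and x2=1:
t1 = x2 XOR x3 = 1 XOR 0 = 1
t2 = x1 XOR t1 = 0 XOR 1 = 1
t3 = t1 OR t2 = 1 OR 1 = 1
So t3 = 1.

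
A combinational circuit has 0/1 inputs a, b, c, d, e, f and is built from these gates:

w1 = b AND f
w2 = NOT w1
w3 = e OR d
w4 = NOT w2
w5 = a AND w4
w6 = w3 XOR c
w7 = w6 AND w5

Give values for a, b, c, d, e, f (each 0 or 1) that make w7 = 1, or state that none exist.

Check with a=1, b=1, c=0, d=1, e=1, f=1:
w1 = b AND f = 1 AND 1 = 1
w2 = NOT w1 = NOT 1 = 0
w3 = e OR d = 1 OR 1 = 1
w4 = NOT w2 = NOT 0 = 1
w5 = a AND w4 = 1 AND 1 = 1
w6 = w3 XOR c = 1 XOR 0 = 1
w7 = w6 AND w5 = 1 AND 1 = 1
So w7 = 1 as required.

a=1, b=1, c=0, d=1, e=1, f=1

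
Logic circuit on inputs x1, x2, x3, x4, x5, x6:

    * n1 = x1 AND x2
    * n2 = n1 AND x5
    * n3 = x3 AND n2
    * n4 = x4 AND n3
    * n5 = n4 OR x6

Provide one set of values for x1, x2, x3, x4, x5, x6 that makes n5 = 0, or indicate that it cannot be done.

n5 = n4 OR x6 must be 0, so both n4 = 0 and x6 = 0.
n4 = x4 AND n3 must be 0, so at least one of x4, n3 is 0.
Check with x1=1 x2=0 x3=0 x4=1 x5=1 x6=0:
n1 = x1 AND x2 = 1 AND 0 = 0
n2 = n1 AND x5 = 0 AND 1 = 0
n3 = x3 AND n2 = 0 AND 0 = 0
n4 = x4 AND n3 = 1 AND 0 = 0
n5 = n4 OR x6 = 0 OR 0 = 0
So n5 = 0 as required.

x1=1 x2=0 x3=0 x4=1 x5=1 x6=0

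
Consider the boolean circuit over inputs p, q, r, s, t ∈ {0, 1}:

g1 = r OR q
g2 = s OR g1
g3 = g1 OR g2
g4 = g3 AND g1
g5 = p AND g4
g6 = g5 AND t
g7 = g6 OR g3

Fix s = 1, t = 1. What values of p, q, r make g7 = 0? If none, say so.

With s = 1, t = 1 fixed, none of the 8 settings of p, q, r give g7 = 0.
For example, with p=1, q=0, r=1:
g1 = r OR q = 1 OR 0 = 1
g2 = s OR g1 = 1 OR 1 = 1
g3 = g1 OR g2 = 1 OR 1 = 1
g4 = g3 AND g1 = 1 AND 1 = 1
g5 = p AND g4 = 1 AND 1 = 1
g6 = g5 AND t = 1 AND 1 = 1
g7 = g6 OR g3 = 1 OR 1 = 1
giving g7 = 1 ≠ 0.

no solution exists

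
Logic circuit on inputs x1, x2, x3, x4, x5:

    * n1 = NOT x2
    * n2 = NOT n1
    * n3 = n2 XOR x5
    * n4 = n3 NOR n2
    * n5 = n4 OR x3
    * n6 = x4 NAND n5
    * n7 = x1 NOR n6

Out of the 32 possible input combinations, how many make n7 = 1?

5

n7 = x1 NOR n6 must be 1, so both x1 = 0 and n6 = 0.
n6 = x4 NAND n5 must be 0, so both x4 = 1 and n5 = 1.
Enumerating the 32 input combinations, 5 give n7 = 1 and 27 give n7 = 0.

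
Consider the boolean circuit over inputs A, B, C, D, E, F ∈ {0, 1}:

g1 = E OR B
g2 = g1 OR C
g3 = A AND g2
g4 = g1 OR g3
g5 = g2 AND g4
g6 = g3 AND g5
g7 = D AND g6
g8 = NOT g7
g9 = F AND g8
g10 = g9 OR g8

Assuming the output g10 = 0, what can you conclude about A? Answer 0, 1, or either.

g10 = g9 OR g8 must be 0, so both g9 = 0 and g8 = 0.
g9 = F AND g8 must be 0, so at least one of F, g8 is 0.
Every assignment with g10 = 0 has A = 1; there are 14 such assignment(s).

1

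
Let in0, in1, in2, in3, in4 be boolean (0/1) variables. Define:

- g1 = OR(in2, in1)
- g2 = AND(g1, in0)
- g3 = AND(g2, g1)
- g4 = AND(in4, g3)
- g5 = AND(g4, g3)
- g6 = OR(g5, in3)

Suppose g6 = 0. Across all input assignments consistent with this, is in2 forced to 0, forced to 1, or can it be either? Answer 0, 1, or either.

either

Both values of in2 occur among assignments with g6 = 0:
  in2=0: in0=0, in1=0, in2=0, in3=0, in4=0
  in2=1: in0=0, in1=0, in2=1, in3=0, in4=0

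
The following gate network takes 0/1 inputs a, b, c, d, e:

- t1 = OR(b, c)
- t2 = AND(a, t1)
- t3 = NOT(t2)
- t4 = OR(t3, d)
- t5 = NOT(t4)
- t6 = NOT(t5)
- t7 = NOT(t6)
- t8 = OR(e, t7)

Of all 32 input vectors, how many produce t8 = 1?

19

t8 = OR(e, t7) must be 1, so at least one of e, t7 is 1.
Enumerating the 32 input combinations, 19 give t8 = 1 and 13 give t8 = 0.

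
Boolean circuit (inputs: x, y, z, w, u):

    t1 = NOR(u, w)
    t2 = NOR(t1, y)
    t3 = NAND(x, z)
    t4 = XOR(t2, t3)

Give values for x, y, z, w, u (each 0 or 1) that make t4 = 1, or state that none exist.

t4 = XOR(t2, t3) must be 1, so t2 and t3 differ.
Check with x=0, y=1, z=0, w=1, u=1:
t1 = NOR(u, w) = NOR(1, 1) = 0
t2 = NOR(t1, y) = NOR(0, 1) = 0
t3 = NAND(x, z) = NAND(0, 0) = 1
t4 = XOR(t2, t3) = XOR(0, 1) = 1
So t4 = 1 as required.

x=0, y=1, z=0, w=1, u=1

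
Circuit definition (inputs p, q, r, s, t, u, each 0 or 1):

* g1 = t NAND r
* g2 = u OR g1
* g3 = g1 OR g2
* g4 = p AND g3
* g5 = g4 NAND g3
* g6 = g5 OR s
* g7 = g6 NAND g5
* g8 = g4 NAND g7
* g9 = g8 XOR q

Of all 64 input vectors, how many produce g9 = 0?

32

g9 = g8 XOR q must be 0, so g8 and q are equal.
Enumerating the 64 input combinations, 32 give g9 = 0 and 32 give g9 = 1.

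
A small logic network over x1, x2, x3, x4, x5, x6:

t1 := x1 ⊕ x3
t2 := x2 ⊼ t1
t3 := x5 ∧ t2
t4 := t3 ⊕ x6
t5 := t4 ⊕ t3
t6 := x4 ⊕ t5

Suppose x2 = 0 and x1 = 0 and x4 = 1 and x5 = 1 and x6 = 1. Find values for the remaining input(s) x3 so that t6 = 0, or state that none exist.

t6 = x4 ⊕ t5 must be 0, so x4 and t5 are equal.
Check with x2 = 0 and x1 = 0 and x4 = 1 and x5 = 1 and x6 = 1 and x3=1:
t1 = x1 ⊕ x3 = 0 ⊕ 1 = 1
t2 = x2 ⊼ t1 = 0 ⊼ 1 = 1
t3 = x5 ∧ t2 = 1 ∧ 1 = 1
t4 = t3 ⊕ x6 = 1 ⊕ 1 = 0
t5 = t4 ⊕ t3 = 0 ⊕ 1 = 1
t6 = x4 ⊕ t5 = 1 ⊕ 1 = 0
So t6 = 0.

x3=1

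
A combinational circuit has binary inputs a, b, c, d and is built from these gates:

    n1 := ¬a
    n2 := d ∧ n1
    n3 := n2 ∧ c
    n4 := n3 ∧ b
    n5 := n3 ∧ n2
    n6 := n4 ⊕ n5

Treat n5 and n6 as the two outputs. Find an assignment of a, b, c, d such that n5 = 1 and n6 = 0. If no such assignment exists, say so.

a=0, b=1, c=1, d=1

Check with a=0, b=1, c=1, d=1:
n1 = ¬a = ¬0 = 1
n2 = d ∧ n1 = 1 ∧ 1 = 1
n3 = n2 ∧ c = 1 ∧ 1 = 1
n4 = n3 ∧ b = 1 ∧ 1 = 1
n5 = n3 ∧ n2 = 1 ∧ 1 = 1
n6 = n4 ⊕ n5 = 1 ⊕ 1 = 0
So n5 = 1 and n6 = 0.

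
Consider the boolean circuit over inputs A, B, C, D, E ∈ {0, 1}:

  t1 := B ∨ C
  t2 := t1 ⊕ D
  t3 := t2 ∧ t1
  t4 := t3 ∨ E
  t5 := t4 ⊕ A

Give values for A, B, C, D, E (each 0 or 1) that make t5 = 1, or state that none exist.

Check with A=1, B=1, C=0, D=1, E=0:
t1 = B ∨ C = 1 ∨ 0 = 1
t2 = t1 ⊕ D = 1 ⊕ 1 = 0
t3 = t2 ∧ t1 = 0 ∧ 1 = 0
t4 = t3 ∨ E = 0 ∨ 0 = 0
t5 = t4 ⊕ A = 0 ⊕ 1 = 1
So t5 = 1 as required.

A=1, B=1, C=0, D=1, E=0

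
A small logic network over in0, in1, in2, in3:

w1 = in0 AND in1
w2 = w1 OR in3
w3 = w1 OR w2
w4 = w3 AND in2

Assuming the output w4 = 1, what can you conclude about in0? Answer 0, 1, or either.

Both values of in0 occur among assignments with w4 = 1:
  in0=0: in0=0, in1=0, in2=1, in3=1
  in0=1: in0=1, in1=0, in2=1, in3=1

either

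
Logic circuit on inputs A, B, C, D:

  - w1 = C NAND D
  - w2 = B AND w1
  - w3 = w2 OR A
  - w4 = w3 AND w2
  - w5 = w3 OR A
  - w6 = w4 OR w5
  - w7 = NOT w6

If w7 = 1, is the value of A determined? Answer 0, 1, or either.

w7 = NOT w6 must be 1, so w6 = 0.
Every assignment with w7 = 1 has A = 0; there are 5 such assignment(s).

0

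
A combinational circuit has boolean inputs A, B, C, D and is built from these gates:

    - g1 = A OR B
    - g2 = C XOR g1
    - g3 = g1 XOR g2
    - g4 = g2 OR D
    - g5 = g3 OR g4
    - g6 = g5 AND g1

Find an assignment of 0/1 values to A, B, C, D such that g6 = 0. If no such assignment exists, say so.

A=0 B=0 C=0 D=1

Check with A=0 B=0 C=0 D=1:
g1 = A OR B = 0 OR 0 = 0
g2 = C XOR g1 = 0 XOR 0 = 0
g3 = g1 XOR g2 = 0 XOR 0 = 0
g4 = g2 OR D = 0 OR 1 = 1
g5 = g3 OR g4 = 0 OR 1 = 1
g6 = g5 AND g1 = 1 AND 0 = 0
So g6 = 0 as required.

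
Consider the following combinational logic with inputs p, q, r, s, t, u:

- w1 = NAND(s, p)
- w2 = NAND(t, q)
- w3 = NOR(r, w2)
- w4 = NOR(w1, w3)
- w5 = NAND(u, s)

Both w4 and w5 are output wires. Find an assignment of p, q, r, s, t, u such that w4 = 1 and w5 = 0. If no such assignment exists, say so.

Check with p=1, q=0, r=1, s=1, t=1, u=1:
w1 = NAND(s, p) = NAND(1, 1) = 0
w2 = NAND(t, q) = NAND(1, 0) = 1
w3 = NOR(r, w2) = NOR(1, 1) = 0
w4 = NOR(w1, w3) = NOR(0, 0) = 1
w5 = NAND(u, s) = NAND(1, 1) = 0
So w4 = 1 and w5 = 0.

p=1, q=0, r=1, s=1, t=1, u=1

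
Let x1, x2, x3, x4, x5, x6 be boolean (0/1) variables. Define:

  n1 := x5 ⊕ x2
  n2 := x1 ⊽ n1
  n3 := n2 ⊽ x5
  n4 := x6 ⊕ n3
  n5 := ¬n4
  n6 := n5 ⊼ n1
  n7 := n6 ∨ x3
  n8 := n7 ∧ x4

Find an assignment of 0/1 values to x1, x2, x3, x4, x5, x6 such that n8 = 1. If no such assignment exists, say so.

n8 = n7 ∧ x4 must be 1, so both n7 = 1 and x4 = 1.
n7 = n6 ∨ x3 must be 1, so at least one of n6, x3 is 1.
Check with x1=0, x2=0, x3=0, x4=1, x5=0, x6=0:
n1 = x5 ⊕ x2 = 0 ⊕ 0 = 0
n2 = x1 ⊽ n1 = 0 ⊽ 0 = 1
n3 = n2 ⊽ x5 = 1 ⊽ 0 = 0
n4 = x6 ⊕ n3 = 0 ⊕ 0 = 0
n5 = ¬n4 = ¬0 = 1
n6 = n5 ⊼ n1 = 1 ⊼ 0 = 1
n7 = n6 ∨ x3 = 1 ∨ 0 = 1
n8 = n7 ∧ x4 = 1 ∧ 1 = 1
So n8 = 1 as required.

x1=0, x2=0, x3=0, x4=1, x5=0, x6=0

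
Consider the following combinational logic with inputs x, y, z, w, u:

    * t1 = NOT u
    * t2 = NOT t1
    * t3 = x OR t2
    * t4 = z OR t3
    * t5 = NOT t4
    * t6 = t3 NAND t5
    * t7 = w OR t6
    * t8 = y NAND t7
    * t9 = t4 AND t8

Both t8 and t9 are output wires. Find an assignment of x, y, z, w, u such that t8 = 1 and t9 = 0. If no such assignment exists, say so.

x=0, y=0, z=0, w=1, u=0

Check with x=0, y=0, z=0, w=1, u=0:
t1 = NOT u = NOT 0 = 1
t2 = NOT t1 = NOT 1 = 0
t3 = x OR t2 = 0 OR 0 = 0
t4 = z OR t3 = 0 OR 0 = 0
t5 = NOT t4 = NOT 0 = 1
t6 = t3 NAND t5 = 0 NAND 1 = 1
t7 = w OR t6 = 1 OR 1 = 1
t8 = y NAND t7 = 0 NAND 1 = 1
t9 = t4 AND t8 = 0 AND 1 = 0
So t8 = 1 and t9 = 0.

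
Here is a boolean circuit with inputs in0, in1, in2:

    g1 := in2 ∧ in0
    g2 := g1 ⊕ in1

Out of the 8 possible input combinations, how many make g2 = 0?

4

g2 = g1 ⊕ in1 must be 0, so g1 and in1 are equal.
Satisfying assignments:
  in0=0, in1=0, in2=0
  in0=0, in1=0, in2=1
  in0=1, in1=0, in2=0
  in0=1, in1=1, in2=1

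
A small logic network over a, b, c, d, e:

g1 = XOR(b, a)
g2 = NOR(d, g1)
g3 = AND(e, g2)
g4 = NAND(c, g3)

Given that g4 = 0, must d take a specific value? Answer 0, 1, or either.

0

g4 = NAND(c, g3) must be 0, so both c = 1 and g3 = 1.
Every assignment with g4 = 0 has d = 0; there are 2 such assignment(s).
  a=0, b=0, c=1, d=0, e=1
  a=1, b=1, c=1, d=0, e=1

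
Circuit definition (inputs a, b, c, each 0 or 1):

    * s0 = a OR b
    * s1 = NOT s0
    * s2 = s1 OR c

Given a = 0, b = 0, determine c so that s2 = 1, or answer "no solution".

Check with a = 0, b = 0 and c=1:
s0 = a OR b = 0 OR 0 = 0
s1 = NOT s0 = NOT 0 = 1
s2 = s1 OR c = 1 OR 1 = 1
So s2 = 1.

c=1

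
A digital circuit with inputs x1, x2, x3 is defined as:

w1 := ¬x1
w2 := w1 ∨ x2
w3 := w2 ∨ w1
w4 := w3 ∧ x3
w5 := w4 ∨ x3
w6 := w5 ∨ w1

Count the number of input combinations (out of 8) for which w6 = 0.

2

w6 = w5 ∨ w1 must be 0, so both w5 = 0 and w1 = 0.
w5 = w4 ∨ x3 must be 0, so both w4 = 0 and x3 = 0.
w1 = ¬x1 must be 0, so x1 = 1.
Satisfying assignments:
  x1=1, x2=0, x3=0
  x1=1, x2=1, x3=0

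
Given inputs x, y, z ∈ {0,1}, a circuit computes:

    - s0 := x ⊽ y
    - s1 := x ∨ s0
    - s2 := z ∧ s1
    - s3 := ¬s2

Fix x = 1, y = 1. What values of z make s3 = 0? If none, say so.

z=1

Check with x = 1, y = 1 and z=1:
s0 = x ⊽ y = 1 ⊽ 1 = 0
s1 = x ∨ s0 = 1 ∨ 0 = 1
s2 = z ∧ s1 = 1 ∧ 1 = 1
s3 = ¬s2 = ¬1 = 0
So s3 = 0.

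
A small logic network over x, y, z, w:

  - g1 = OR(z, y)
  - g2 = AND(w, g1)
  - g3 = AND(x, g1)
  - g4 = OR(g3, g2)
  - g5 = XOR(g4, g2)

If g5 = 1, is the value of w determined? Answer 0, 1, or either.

0

g5 = XOR(g4, g2) must be 1, so g4 and g2 differ.
Every assignment with g5 = 1 has w = 0; there are 3 such assignment(s).
  x=1, y=0, z=1, w=0
  x=1, y=1, z=0, w=0
  x=1, y=1, z=1, w=0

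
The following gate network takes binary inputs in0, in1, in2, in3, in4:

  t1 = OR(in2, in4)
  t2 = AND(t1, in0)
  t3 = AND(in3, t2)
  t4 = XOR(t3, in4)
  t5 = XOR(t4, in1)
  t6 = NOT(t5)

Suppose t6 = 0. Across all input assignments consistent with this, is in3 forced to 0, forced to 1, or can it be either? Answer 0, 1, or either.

Both values of in3 occur among assignments with t6 = 0:
  in3=0: in0=0, in1=0, in2=0, in3=0, in4=1
  in3=1: in0=0, in1=0, in2=0, in3=1, in4=1

either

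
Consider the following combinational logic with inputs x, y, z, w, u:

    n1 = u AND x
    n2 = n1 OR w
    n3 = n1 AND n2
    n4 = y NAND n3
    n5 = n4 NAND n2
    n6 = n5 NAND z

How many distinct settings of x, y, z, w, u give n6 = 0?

n6 = n5 NAND z must be 0, so both n5 = 1 and z = 1.
n5 = n4 NAND n2 must be 1, so at least one of n4, n2 is 0.
Enumerating the 32 input combinations, 8 give n6 = 0 and 24 give n6 = 1.

8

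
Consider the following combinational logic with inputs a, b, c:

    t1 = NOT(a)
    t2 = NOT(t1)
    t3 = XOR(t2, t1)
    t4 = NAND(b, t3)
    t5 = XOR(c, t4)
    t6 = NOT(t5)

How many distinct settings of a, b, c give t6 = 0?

t6 = NOT(t5) must be 0, so t5 = 1.
t5 = XOR(c, t4) must be 1, so c and t4 differ.
Satisfying assignments:
  a=0, b=0, c=0
  a=0, b=1, c=1
  a=1, b=0, c=0
  a=1, b=1, c=1

4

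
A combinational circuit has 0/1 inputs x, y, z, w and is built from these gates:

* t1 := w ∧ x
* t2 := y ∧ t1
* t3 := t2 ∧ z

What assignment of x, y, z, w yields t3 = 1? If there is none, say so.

x=1 y=1 z=1 w=1

t3 = t2 ∧ z must be 1, so both t2 = 1 and z = 1.
t2 = y ∧ t1 must be 1, so both y = 1 and t1 = 1.
t1 = w ∧ x must be 1, so both w = 1 and x = 1.
Check with x=1 y=1 z=1 w=1:
t1 = w ∧ x = 1 ∧ 1 = 1
t2 = y ∧ t1 = 1 ∧ 1 = 1
t3 = t2 ∧ z = 1 ∧ 1 = 1
So t3 = 1 as required.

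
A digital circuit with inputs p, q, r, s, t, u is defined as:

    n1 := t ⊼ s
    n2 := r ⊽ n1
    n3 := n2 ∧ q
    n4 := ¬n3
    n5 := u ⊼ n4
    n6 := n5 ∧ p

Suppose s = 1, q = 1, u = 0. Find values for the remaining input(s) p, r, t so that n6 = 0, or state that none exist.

p=0 r=1 t=1

Check with s = 1, q = 1, u = 0 and p=0, r=1, t=1:
n1 = t ⊼ s = 1 ⊼ 1 = 0
n2 = r ⊽ n1 = 1 ⊽ 0 = 0
n3 = n2 ∧ q = 0 ∧ 1 = 0
n4 = ¬n3 = ¬0 = 1
n5 = u ⊼ n4 = 0 ⊼ 1 = 1
n6 = n5 ∧ p = 1 ∧ 0 = 0
So n6 = 0.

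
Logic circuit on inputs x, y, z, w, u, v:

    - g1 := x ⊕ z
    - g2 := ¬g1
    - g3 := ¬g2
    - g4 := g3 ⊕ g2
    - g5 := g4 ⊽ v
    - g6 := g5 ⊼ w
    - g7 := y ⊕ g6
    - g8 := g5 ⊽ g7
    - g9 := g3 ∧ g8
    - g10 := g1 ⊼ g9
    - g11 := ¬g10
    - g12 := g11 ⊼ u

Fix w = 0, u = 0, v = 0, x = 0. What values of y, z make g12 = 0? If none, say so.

With w = 0, u = 0, v = 0, x = 0 fixed, none of the 4 settings of y, z give g12 = 0.
For example, with y=1, z=0:
g1 = x ⊕ z = 0 ⊕ 0 = 0
g2 = ¬g1 = ¬0 = 1
g3 = ¬g2 = ¬1 = 0
g4 = g3 ⊕ g2 = 0 ⊕ 1 = 1
g5 = g4 ⊽ v = 1 ⊽ 0 = 0
g6 = g5 ⊼ w = 0 ⊼ 0 = 1
g7 = y ⊕ g6 = 1 ⊕ 1 = 0
g8 = g5 ⊽ g7 = 0 ⊽ 0 = 1
g9 = g3 ∧ g8 = 0 ∧ 1 = 0
g10 = g1 ⊼ g9 = 0 ⊼ 0 = 1
g11 = ¬g10 = ¬1 = 0
g12 = g11 ⊼ u = 0 ⊼ 0 = 1
giving g12 = 1 ≠ 0.

no solution exists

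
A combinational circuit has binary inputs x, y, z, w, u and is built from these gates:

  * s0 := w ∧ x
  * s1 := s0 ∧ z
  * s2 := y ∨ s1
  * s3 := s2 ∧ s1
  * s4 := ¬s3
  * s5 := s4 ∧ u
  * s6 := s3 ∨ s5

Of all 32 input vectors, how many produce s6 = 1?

18

s6 = s3 ∨ s5 must be 1, so at least one of s3, s5 is 1.
Enumerating the 32 input combinations, 18 give s6 = 1 and 14 give s6 = 0.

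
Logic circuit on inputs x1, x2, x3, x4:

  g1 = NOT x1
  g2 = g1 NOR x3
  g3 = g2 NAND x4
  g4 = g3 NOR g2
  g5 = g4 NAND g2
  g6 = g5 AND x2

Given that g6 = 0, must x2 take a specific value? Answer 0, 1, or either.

0

g6 = g5 AND x2 must be 0, so at least one of g5, x2 is 0.
Every assignment with g6 = 0 has x2 = 0; there are 8 such assignment(s).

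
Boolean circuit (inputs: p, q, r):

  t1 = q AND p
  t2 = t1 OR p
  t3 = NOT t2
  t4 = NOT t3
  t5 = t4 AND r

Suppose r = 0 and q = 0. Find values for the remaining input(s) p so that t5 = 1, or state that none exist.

no solution exists

With r = 0 and q = 0 fixed, none of the 2 settings of p give t5 = 1.
For example, with p=0:
t1 = q AND p = 0 AND 0 = 0
t2 = t1 OR p = 0 OR 0 = 0
t3 = NOT t2 = NOT 0 = 1
t4 = NOT t3 = NOT 1 = 0
t5 = t4 AND r = 0 AND 0 = 0
giving t5 = 0 ≠ 1.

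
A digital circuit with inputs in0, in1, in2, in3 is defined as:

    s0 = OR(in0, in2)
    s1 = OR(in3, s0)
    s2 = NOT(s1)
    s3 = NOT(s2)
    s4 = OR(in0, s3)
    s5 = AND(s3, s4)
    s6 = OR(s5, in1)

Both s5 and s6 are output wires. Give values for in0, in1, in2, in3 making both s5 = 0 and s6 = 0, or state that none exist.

Check with in0=0, in1=0, in2=0, in3=0:
s0 = OR(in0, in2) = OR(0, 0) = 0
s1 = OR(in3, s0) = OR(0, 0) = 0
s2 = NOT(s1) = NOT 0 = 1
s3 = NOT(s2) = NOT 1 = 0
s4 = OR(in0, s3) = OR(0, 0) = 0
s5 = AND(s3, s4) = AND(0, 0) = 0
s6 = OR(s5, in1) = OR(0, 0) = 0
So s5 = 0 and s6 = 0.

in0=0, in1=0, in2=0, in3=0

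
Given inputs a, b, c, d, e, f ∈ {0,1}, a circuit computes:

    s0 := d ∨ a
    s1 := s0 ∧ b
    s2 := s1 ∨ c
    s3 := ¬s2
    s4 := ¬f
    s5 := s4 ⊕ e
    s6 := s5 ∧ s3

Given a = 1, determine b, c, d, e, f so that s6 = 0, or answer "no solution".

s6 = s5 ∧ s3 must be 0, so at least one of s5, s3 is 0.
Check with a = 1 and b=0, c=1, d=1, e=0, f=1:
s0 = d ∨ a = 1 ∨ 1 = 1
s1 = s0 ∧ b = 1 ∧ 0 = 0
s2 = s1 ∨ c = 0 ∨ 1 = 1
s3 = ¬s2 = ¬1 = 0
s4 = ¬f = ¬1 = 0
s5 = s4 ⊕ e = 0 ⊕ 0 = 0
s6 = s5 ∧ s3 = 0 ∧ 0 = 0
So s6 = 0.

b=0, c=1, d=1, e=0, f=1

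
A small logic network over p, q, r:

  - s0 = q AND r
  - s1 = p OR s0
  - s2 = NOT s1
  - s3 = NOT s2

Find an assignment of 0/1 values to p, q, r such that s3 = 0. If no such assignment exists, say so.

p=0 q=1 r=0

Check with p=0 q=1 r=0:
s0 = q AND r = 1 AND 0 = 0
s1 = p OR s0 = 0 OR 0 = 0
s2 = NOT s1 = NOT 0 = 1
s3 = NOT s2 = NOT 1 = 0
So s3 = 0 as required.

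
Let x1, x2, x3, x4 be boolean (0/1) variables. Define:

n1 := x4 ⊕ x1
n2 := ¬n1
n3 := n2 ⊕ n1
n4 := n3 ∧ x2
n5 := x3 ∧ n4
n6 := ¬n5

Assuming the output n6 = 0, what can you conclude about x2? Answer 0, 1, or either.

1

n6 = ¬n5 must be 0, so n5 = 1.
n5 = x3 ∧ n4 must be 1, so both x3 = 1 and n4 = 1.
n4 = n3 ∧ x2 must be 1, so both n3 = 1 and x2 = 1.
Every assignment with n6 = 0 has x2 = 1; there are 4 such assignment(s).
  x1=0, x2=1, x3=1, x4=0
  x1=0, x2=1, x3=1, x4=1
  x1=1, x2=1, x3=1, x4=0
  x1=1, x2=1, x3=1, x4=1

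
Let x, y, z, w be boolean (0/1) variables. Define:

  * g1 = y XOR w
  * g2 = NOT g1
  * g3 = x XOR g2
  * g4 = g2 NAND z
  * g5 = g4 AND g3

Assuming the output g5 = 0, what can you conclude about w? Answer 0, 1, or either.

Both values of w occur among assignments with g5 = 0:
  w=0: x=0, y=0, z=1, w=0
  w=1: x=0, y=0, z=0, w=1

either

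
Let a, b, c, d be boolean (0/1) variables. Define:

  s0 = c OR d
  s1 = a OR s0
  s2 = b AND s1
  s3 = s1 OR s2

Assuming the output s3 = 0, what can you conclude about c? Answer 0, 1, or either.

0

s3 = s1 OR s2 must be 0, so both s1 = 0 and s2 = 0.
Every assignment with s3 = 0 has c = 0; there are 2 such assignment(s).
  a=0, b=0, c=0, d=0
  a=0, b=1, c=0, d=0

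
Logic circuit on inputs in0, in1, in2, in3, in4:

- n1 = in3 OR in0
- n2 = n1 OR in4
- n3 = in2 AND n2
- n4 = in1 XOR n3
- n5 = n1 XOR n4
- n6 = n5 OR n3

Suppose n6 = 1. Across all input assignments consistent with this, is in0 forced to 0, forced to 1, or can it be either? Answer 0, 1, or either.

either

Both values of in0 occur among assignments with n6 = 1:
  in0=0: in0=0, in1=0, in2=0, in3=1, in4=0
  in0=1: in0=1, in1=0, in2=0, in3=0, in4=0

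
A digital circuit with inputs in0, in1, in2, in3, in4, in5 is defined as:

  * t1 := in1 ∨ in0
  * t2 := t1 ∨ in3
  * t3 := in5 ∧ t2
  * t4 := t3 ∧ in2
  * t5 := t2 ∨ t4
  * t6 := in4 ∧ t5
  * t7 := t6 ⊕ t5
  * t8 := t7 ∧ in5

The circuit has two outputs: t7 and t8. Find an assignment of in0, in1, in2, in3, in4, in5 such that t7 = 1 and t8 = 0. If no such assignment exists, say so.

in0=1, in1=1, in2=1, in3=0, in4=0, in5=0

Check with in0=1, in1=1, in2=1, in3=0, in4=0, in5=0:
t1 = in1 ∨ in0 = 1 ∨ 1 = 1
t2 = t1 ∨ in3 = 1 ∨ 0 = 1
t3 = in5 ∧ t2 = 0 ∧ 1 = 0
t4 = t3 ∧ in2 = 0 ∧ 1 = 0
t5 = t2 ∨ t4 = 1 ∨ 0 = 1
t6 = in4 ∧ t5 = 0 ∧ 1 = 0
t7 = t6 ⊕ t5 = 0 ⊕ 1 = 1
t8 = t7 ∧ in5 = 1 ∧ 0 = 0
So t7 = 1 and t8 = 0.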